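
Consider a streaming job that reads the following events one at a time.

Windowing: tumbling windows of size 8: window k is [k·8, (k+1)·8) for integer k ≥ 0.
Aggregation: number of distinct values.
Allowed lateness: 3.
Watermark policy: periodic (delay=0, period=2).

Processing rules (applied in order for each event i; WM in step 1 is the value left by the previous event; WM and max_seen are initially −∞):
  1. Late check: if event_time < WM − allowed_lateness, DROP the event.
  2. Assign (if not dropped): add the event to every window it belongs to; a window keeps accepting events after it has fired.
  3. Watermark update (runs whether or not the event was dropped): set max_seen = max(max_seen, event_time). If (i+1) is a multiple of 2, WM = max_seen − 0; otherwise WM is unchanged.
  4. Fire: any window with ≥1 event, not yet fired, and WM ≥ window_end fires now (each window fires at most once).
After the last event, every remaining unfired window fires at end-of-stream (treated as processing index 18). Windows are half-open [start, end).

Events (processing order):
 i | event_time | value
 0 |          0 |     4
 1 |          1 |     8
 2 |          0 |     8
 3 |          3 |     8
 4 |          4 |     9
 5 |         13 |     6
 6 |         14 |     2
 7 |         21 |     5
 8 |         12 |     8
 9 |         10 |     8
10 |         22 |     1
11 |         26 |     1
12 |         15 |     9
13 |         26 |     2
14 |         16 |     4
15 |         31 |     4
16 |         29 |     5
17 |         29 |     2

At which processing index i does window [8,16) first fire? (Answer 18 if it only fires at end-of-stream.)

7

i=0 t=0 v=4: → [0,8); WM=−∞
i=1 t=1 v=8: → [0,8); WM=1
i=2 t=0 v=8: → [0,8); WM=1
i=3 t=3 v=8: → [0,8); WM=3
i=4 t=4 v=9: → [0,8); WM=3
i=5 t=13 v=6: → [8,16); WM=13; [0,8) fires=3
i=6 t=14 v=2: → [8,16); WM=13
i=7 t=21 v=5: → [16,24); WM=21; [8,16) fires=2
i=8 t=12 v=8: DROP (t<21-3); WM=21
i=9 t=10 v=8: DROP (t<21-3); WM=21
i=10 t=22 v=1: → [16,24); WM=21
i=11 t=26 v=1: → [24,32); WM=26; [16,24) fires=2
i=12 t=15 v=9: DROP (t<26-3); WM=26
i=13 t=26 v=2: → [24,32); WM=26
i=14 t=16 v=4: DROP (t<26-3); WM=26
i=15 t=31 v=4: → [24,32); WM=31
i=16 t=29 v=5: → [24,32); WM=31
i=17 t=29 v=2: → [24,32); WM=31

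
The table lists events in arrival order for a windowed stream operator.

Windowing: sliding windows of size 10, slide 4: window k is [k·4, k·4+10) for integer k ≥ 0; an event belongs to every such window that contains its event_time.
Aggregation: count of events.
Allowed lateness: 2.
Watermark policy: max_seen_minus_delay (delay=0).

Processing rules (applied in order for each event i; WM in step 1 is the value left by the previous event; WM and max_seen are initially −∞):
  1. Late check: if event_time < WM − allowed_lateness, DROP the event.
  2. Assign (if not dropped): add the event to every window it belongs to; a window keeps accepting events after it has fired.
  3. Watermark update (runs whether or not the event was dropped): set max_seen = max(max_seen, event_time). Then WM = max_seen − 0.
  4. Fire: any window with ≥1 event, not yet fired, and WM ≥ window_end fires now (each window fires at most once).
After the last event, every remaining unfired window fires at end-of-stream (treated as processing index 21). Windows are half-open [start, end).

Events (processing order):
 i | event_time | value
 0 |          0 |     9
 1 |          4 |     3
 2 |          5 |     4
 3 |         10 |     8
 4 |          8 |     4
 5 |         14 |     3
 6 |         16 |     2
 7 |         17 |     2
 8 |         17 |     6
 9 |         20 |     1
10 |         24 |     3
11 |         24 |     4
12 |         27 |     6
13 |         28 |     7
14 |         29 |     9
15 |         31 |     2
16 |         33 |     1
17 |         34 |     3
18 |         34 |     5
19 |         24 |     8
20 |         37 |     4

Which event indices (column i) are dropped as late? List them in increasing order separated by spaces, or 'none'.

19

i=0 t=0 v=9: → [0,10); WM=0
i=1 t=4 v=3: → [4,14),[0,10); WM=4
i=2 t=5 v=4: → [4,14),[0,10); WM=5
i=3 t=10 v=8: → [8,18),[4,14); WM=10; [0,10) fires=3
i=4 t=8 v=4: → [8,18),[4,14),[0,10); WM=10
i=5 t=14 v=3: → [12,22),[8,18); WM=14; [4,14) fires=4
i=6 t=16 v=2: → [16,26),[12,22),[8,18); WM=16
i=7 t=17 v=2: → [16,26),[12,22),[8,18); WM=17
i=8 t=17 v=6: → [16,26),[12,22),[8,18); WM=17
i=9 t=20 v=1: → [20,30),[16,26),[12,22); WM=20; [8,18) fires=6
i=10 t=24 v=3: → [24,34),[20,30),[16,26); WM=24; [12,22) fires=5
i=11 t=24 v=4: → [24,34),[20,30),[16,26); WM=24
i=12 t=27 v=6: → [24,34),[20,30); WM=27; [16,26) fires=6
i=13 t=28 v=7: → [28,38),[24,34),[20,30); WM=28
i=14 t=29 v=9: → [28,38),[24,34),[20,30); WM=29
i=15 t=31 v=2: → [28,38),[24,34); WM=31; [20,30) fires=6
i=16 t=33 v=1: → [32,42),[28,38),[24,34); WM=33
i=17 t=34 v=3: → [32,42),[28,38); WM=34; [24,34) fires=7
i=18 t=34 v=5: → [32,42),[28,38); WM=34
i=19 t=24 v=8: DROP (t<34-2); WM=34
i=20 t=37 v=4: → [36,46),[32,42),[28,38); WM=37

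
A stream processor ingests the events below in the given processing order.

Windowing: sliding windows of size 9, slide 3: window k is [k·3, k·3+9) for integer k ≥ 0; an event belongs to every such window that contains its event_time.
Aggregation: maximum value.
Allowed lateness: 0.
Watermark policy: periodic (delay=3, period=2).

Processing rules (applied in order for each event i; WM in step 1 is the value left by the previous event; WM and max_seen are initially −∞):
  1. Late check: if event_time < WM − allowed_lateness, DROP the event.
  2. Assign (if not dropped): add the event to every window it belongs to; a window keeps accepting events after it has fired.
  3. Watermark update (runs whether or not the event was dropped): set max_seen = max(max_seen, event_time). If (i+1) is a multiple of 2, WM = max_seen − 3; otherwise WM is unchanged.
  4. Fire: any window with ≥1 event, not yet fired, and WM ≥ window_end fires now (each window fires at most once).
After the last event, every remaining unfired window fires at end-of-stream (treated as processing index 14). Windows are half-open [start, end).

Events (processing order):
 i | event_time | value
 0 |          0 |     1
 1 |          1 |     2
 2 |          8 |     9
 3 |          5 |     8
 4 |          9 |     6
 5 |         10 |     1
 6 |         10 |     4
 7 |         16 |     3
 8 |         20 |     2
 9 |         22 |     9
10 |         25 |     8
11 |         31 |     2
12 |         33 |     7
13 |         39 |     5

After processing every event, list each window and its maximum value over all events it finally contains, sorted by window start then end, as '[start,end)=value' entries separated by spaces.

[0,9)=9 [3,12)=9 [6,15)=9 [9,18)=6 [12,21)=3 [15,24)=9 [18,27)=9 [21,30)=9 [24,33)=8 [27,36)=7 [30,39)=7 [33,42)=7 [36,45)=5 [39,48)=5

i=0 t=0 v=1: → [0,9); WM=−∞
i=1 t=1 v=2: → [0,9); WM=-2
i=2 t=8 v=9: → [6,15),[3,12),[0,9); WM=-2
i=3 t=5 v=8: → [3,12),[0,9); WM=5
i=4 t=9 v=6: → [9,18),[6,15),[3,12); WM=5
i=5 t=10 v=1: → [9,18),[6,15),[3,12); WM=7
i=6 t=10 v=4: → [9,18),[6,15),[3,12); WM=7
i=7 t=16 v=3: → [15,24),[12,21),[9,18); WM=13; [0,9) fires=9 [3,12) fires=9
i=8 t=20 v=2: → [18,27),[15,24),[12,21); WM=13
i=9 t=22 v=9: → [21,30),[18,27),[15,24); WM=19; [6,15) fires=9 [9,18) fires=6
i=10 t=25 v=8: → [24,33),[21,30),[18,27); WM=19
i=11 t=31 v=2: → [30,39),[27,36),[24,33); WM=28; [12,21) fires=3 [15,24) fires=9 [18,27) fires=9
i=12 t=33 v=7: → [33,42),[30,39),[27,36); WM=28
i=13 t=39 v=5: → [39,48),[36,45),[33,42); WM=36; [21,30) fires=9 [24,33) fires=8 [27,36) fires=7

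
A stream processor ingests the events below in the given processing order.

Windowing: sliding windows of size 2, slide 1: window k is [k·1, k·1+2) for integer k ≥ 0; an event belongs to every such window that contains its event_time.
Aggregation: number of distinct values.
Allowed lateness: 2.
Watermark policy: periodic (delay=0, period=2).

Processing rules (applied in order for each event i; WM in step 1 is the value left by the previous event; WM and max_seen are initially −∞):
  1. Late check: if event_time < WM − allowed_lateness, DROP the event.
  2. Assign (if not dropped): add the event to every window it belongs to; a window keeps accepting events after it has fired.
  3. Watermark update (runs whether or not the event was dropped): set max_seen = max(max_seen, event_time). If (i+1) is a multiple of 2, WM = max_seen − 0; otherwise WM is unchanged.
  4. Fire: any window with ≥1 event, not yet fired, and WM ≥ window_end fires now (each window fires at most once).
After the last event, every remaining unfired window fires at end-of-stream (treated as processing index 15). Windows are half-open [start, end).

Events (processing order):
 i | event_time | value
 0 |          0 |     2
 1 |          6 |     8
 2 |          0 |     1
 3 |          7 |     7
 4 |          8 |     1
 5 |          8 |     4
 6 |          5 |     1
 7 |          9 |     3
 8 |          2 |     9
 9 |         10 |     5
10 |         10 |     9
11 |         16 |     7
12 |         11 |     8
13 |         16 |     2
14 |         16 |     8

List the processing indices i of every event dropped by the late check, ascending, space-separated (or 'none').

i=0 t=0 v=2: → [0,2); WM=−∞
i=1 t=6 v=8: → [6,8),[5,7); WM=6; [0,2) fires=1
i=2 t=0 v=1: DROP (t<6-2); WM=6
i=3 t=7 v=7: → [7,9),[6,8); WM=7; [5,7) fires=1
i=4 t=8 v=1: → [8,10),[7,9); WM=7
i=5 t=8 v=4: → [8,10),[7,9); WM=8; [6,8) fires=2
i=6 t=5 v=1: DROP (t<8-2); WM=8
i=7 t=9 v=3: → [9,11),[8,10); WM=9; [7,9) fires=3
i=8 t=2 v=9: DROP (t<9-2); WM=9
i=9 t=10 v=5: → [10,12),[9,11); WM=10; [8,10) fires=3
i=10 t=10 v=9: → [10,12),[9,11); WM=10
i=11 t=16 v=7: → [16,18),[15,17); WM=16; [9,11) fires=3 [10,12) fires=2
i=12 t=11 v=8: DROP (t<16-2); WM=16
i=13 t=16 v=2: → [16,18),[15,17); WM=16
i=14 t=16 v=8: → [16,18),[15,17); WM=16

2 6 8 12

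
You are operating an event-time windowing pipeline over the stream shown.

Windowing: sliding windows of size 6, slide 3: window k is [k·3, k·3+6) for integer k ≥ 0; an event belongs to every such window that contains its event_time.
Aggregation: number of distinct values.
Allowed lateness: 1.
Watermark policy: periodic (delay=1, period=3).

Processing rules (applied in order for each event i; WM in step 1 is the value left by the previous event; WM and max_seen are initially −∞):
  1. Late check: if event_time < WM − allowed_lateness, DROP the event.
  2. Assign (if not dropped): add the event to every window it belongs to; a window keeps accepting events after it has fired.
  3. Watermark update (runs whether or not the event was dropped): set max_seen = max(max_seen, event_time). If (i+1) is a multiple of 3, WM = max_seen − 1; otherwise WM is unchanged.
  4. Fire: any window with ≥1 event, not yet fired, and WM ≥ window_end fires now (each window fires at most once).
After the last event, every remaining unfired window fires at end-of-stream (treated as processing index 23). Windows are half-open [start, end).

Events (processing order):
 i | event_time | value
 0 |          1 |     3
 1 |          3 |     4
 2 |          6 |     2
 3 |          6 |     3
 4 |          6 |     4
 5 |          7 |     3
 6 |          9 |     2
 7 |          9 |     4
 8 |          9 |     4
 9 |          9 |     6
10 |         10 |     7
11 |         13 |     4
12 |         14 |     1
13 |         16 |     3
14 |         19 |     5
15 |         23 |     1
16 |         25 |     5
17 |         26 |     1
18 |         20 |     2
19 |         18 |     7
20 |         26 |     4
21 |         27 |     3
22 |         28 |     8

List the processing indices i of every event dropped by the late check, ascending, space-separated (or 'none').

18 19

i=0 t=1 v=3: → [0,6); WM=−∞
i=1 t=3 v=4: → [3,9),[0,6); WM=−∞
i=2 t=6 v=2: → [6,12),[3,9); WM=5
i=3 t=6 v=3: → [6,12),[3,9); WM=5
i=4 t=6 v=4: → [6,12),[3,9); WM=5
i=5 t=7 v=3: → [6,12),[3,9); WM=6; [0,6) fires=2
i=6 t=9 v=2: → [9,15),[6,12); WM=6
i=7 t=9 v=4: → [9,15),[6,12); WM=6
i=8 t=9 v=4: → [9,15),[6,12); WM=8
i=9 t=9 v=6: → [9,15),[6,12); WM=8
i=10 t=10 v=7: → [9,15),[6,12); WM=8
i=11 t=13 v=4: → [12,18),[9,15); WM=12; [3,9) fires=3 [6,12) fires=5
i=12 t=14 v=1: → [12,18),[9,15); WM=12
i=13 t=16 v=3: → [15,21),[12,18); WM=12
i=14 t=19 v=5: → [18,24),[15,21); WM=18; [9,15) fires=5 [12,18) fires=3
i=15 t=23 v=1: → [21,27),[18,24); WM=18
i=16 t=25 v=5: → [24,30),[21,27); WM=18
i=17 t=26 v=1: → [24,30),[21,27); WM=25; [15,21) fires=2 [18,24) fires=2
i=18 t=20 v=2: DROP (t<25-1); WM=25
i=19 t=18 v=7: DROP (t<25-1); WM=25
i=20 t=26 v=4: → [24,30),[21,27); WM=25
i=21 t=27 v=3: → [27,33),[24,30); WM=25
i=22 t=28 v=8: → [27,33),[24,30); WM=25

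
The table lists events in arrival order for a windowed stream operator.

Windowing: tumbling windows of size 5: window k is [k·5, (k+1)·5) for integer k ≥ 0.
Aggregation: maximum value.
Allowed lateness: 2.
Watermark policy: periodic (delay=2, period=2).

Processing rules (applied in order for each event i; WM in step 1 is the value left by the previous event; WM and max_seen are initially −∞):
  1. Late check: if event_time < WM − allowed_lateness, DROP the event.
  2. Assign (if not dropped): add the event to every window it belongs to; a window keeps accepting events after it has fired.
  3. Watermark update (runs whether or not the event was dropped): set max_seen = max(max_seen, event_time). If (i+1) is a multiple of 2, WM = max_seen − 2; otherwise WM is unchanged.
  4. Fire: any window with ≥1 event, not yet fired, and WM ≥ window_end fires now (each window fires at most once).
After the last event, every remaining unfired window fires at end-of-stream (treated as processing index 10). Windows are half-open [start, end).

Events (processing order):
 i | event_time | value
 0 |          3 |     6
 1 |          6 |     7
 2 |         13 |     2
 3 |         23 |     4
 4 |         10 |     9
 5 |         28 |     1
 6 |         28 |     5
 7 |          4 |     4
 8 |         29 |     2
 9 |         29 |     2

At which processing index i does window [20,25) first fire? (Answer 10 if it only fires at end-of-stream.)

5

i=0 t=3 v=6: → [0,5); WM=−∞
i=1 t=6 v=7: → [5,10); WM=4
i=2 t=13 v=2: → [10,15); WM=4
i=3 t=23 v=4: → [20,25); WM=21; [0,5) fires=6 [5,10) fires=7 [10,15) fires=2
i=4 t=10 v=9: DROP (t<21-2); WM=21
i=5 t=28 v=1: → [25,30); WM=26; [20,25) fires=4
i=6 t=28 v=5: → [25,30); WM=26
i=7 t=4 v=4: DROP (t<26-2); WM=26
i=8 t=29 v=2: → [25,30); WM=26
i=9 t=29 v=2: → [25,30); WM=27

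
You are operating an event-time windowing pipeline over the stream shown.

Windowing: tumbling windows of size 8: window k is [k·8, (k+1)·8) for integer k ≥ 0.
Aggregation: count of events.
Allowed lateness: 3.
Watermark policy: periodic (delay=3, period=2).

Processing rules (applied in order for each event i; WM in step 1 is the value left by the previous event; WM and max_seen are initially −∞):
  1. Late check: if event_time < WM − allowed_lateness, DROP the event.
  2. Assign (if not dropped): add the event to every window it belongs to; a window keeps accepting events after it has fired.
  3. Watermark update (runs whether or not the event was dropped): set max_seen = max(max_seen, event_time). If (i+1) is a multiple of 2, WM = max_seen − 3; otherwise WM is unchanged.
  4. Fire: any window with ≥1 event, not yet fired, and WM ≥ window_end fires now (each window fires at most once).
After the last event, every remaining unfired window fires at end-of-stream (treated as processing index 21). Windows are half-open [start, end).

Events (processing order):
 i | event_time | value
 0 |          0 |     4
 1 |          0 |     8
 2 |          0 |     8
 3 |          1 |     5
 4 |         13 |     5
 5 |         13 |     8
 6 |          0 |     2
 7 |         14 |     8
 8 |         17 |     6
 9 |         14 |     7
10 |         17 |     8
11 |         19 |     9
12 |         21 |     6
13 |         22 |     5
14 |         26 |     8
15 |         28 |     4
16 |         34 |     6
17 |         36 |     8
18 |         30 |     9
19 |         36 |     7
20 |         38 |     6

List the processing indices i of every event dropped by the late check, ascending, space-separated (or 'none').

6

i=0 t=0 v=4: → [0,8); WM=−∞
i=1 t=0 v=8: → [0,8); WM=-3
i=2 t=0 v=8: → [0,8); WM=-3
i=3 t=1 v=5: → [0,8); WM=-2
i=4 t=13 v=5: → [8,16); WM=-2
i=5 t=13 v=8: → [8,16); WM=10; [0,8) fires=4
i=6 t=0 v=2: DROP (t<10-3); WM=10
i=7 t=14 v=8: → [8,16); WM=11
i=8 t=17 v=6: → [16,24); WM=11
i=9 t=14 v=7: → [8,16); WM=14
i=10 t=17 v=8: → [16,24); WM=14
i=11 t=19 v=9: → [16,24); WM=16; [8,16) fires=4
i=12 t=21 v=6: → [16,24); WM=16
i=13 t=22 v=5: → [16,24); WM=19
i=14 t=26 v=8: → [24,32); WM=19
i=15 t=28 v=4: → [24,32); WM=25; [16,24) fires=5
i=16 t=34 v=6: → [32,40); WM=25
i=17 t=36 v=8: → [32,40); WM=33; [24,32) fires=2
i=18 t=30 v=9: → [24,32); WM=33
i=19 t=36 v=7: → [32,40); WM=33
i=20 t=38 v=6: → [32,40); WM=33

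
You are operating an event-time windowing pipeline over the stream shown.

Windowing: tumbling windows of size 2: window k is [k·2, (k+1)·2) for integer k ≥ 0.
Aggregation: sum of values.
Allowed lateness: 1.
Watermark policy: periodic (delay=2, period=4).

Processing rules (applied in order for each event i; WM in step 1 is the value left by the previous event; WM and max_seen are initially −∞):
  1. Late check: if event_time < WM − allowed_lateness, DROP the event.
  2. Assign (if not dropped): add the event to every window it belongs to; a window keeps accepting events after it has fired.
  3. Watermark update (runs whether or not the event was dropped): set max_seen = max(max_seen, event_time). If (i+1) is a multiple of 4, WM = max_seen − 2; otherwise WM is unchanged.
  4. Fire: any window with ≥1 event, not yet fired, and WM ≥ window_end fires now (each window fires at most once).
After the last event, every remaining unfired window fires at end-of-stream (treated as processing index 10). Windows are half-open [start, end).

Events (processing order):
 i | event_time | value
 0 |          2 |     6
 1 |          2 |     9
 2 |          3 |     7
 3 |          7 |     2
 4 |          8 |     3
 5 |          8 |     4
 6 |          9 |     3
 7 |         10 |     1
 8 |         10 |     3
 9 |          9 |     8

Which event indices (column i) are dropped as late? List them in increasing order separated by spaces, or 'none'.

i=0 t=2 v=6: → [2,4); WM=−∞
i=1 t=2 v=9: → [2,4); WM=−∞
i=2 t=3 v=7: → [2,4); WM=−∞
i=3 t=7 v=2: → [6,8); WM=5; [2,4) fires=22
i=4 t=8 v=3: → [8,10); WM=5
i=5 t=8 v=4: → [8,10); WM=5
i=6 t=9 v=3: → [8,10); WM=5
i=7 t=10 v=1: → [10,12); WM=8; [6,8) fires=2
i=8 t=10 v=3: → [10,12); WM=8
i=9 t=9 v=8: → [8,10); WM=8

none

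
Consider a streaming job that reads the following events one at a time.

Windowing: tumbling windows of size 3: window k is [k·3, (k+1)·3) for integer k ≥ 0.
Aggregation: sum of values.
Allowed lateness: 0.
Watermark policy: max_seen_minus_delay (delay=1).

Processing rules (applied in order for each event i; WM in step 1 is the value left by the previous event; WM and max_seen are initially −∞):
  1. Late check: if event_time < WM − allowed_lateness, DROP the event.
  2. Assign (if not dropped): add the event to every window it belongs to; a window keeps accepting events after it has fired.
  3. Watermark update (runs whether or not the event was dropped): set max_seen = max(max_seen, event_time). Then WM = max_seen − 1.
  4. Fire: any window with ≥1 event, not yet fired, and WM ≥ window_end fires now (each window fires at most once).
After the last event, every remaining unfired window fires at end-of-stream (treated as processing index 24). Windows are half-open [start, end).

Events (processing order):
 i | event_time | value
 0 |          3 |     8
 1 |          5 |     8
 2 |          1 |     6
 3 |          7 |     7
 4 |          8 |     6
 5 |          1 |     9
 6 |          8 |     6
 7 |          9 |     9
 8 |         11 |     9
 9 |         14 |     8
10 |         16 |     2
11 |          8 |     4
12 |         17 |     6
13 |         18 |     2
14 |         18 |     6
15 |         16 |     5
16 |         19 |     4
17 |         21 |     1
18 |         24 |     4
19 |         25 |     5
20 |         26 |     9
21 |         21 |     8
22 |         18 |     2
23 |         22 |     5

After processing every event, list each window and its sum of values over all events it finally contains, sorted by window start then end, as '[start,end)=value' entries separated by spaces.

[3,6)=16 [6,9)=19 [9,12)=18 [12,15)=8 [15,18)=8 [18,21)=12 [21,24)=1 [24,27)=18

i=0 t=3 v=8: → [3,6); WM=2
i=1 t=5 v=8: → [3,6); WM=4
i=2 t=1 v=6: DROP (t<4-0); WM=4
i=3 t=7 v=7: → [6,9); WM=6; [3,6) fires=16
i=4 t=8 v=6: → [6,9); WM=7
i=5 t=1 v=9: DROP (t<7-0); WM=7
i=6 t=8 v=6: → [6,9); WM=7
i=7 t=9 v=9: → [9,12); WM=8
i=8 t=11 v=9: → [9,12); WM=10; [6,9) fires=19
i=9 t=14 v=8: → [12,15); WM=13; [9,12) fires=18
i=10 t=16 v=2: → [15,18); WM=15; [12,15) fires=8
i=11 t=8 v=4: DROP (t<15-0); WM=15
i=12 t=17 v=6: → [15,18); WM=16
i=13 t=18 v=2: → [18,21); WM=17
i=14 t=18 v=6: → [18,21); WM=17
i=15 t=16 v=5: DROP (t<17-0); WM=17
i=16 t=19 v=4: → [18,21); WM=18; [15,18) fires=8
i=17 t=21 v=1: → [21,24); WM=20
i=18 t=24 v=4: → [24,27); WM=23; [18,21) fires=12
i=19 t=25 v=5: → [24,27); WM=24; [21,24) fires=1
i=20 t=26 v=9: → [24,27); WM=25
i=21 t=21 v=8: DROP (t<25-0); WM=25
i=22 t=18 v=2: DROP (t<25-0); WM=25
i=23 t=22 v=5: DROP (t<25-0); WM=25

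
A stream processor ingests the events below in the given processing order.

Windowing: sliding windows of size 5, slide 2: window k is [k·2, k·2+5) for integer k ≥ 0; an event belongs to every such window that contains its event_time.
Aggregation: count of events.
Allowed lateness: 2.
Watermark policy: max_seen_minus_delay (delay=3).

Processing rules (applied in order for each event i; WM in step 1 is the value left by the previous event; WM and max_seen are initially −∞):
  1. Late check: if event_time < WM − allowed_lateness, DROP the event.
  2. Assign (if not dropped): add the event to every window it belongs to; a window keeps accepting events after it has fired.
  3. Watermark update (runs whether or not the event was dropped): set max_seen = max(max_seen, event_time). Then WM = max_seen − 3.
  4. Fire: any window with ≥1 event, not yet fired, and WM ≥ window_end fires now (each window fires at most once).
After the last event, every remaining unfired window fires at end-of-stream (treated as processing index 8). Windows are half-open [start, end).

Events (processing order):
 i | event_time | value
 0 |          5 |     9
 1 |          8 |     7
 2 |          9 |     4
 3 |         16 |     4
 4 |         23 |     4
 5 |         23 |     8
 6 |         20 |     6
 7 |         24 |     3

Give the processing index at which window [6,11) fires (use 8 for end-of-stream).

3

i=0 t=5 v=9: → [4,9),[2,7); WM=2
i=1 t=8 v=7: → [8,13),[6,11),[4,9); WM=5
i=2 t=9 v=4: → [8,13),[6,11); WM=6
i=3 t=16 v=4: → [16,21),[14,19),[12,17); WM=13; [2,7) fires=1 [4,9) fires=2 [6,11) fires=2 [8,13) fires=2
i=4 t=23 v=4: → [22,27),[20,25); WM=20; [12,17) fires=1 [14,19) fires=1
i=5 t=23 v=8: → [22,27),[20,25); WM=20
i=6 t=20 v=6: → [20,25),[18,23),[16,21); WM=20
i=7 t=24 v=3: → [24,29),[22,27),[20,25); WM=21; [16,21) fires=2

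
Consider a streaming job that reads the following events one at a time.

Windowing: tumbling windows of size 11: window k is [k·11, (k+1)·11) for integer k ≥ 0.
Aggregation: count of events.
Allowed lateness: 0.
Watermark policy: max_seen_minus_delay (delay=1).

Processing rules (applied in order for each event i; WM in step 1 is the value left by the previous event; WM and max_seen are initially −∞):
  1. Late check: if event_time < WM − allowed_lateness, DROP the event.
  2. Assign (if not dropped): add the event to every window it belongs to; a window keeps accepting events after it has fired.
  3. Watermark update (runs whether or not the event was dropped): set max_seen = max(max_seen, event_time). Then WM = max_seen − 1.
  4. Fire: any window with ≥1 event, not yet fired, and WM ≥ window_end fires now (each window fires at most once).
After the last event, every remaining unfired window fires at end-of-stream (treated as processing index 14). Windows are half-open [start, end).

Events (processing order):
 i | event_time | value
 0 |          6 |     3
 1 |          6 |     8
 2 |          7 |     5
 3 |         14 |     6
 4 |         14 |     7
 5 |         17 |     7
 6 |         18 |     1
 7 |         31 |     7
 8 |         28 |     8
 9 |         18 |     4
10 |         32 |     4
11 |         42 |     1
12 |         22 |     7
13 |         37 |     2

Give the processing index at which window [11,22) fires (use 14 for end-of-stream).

i=0 t=6 v=3: → [0,11); WM=5
i=1 t=6 v=8: → [0,11); WM=5
i=2 t=7 v=5: → [0,11); WM=6
i=3 t=14 v=6: → [11,22); WM=13; [0,11) fires=3
i=4 t=14 v=7: → [11,22); WM=13
i=5 t=17 v=7: → [11,22); WM=16
i=6 t=18 v=1: → [11,22); WM=17
i=7 t=31 v=7: → [22,33); WM=30; [11,22) fires=4
i=8 t=28 v=8: DROP (t<30-0); WM=30
i=9 t=18 v=4: DROP (t<30-0); WM=30
i=10 t=32 v=4: → [22,33); WM=31
i=11 t=42 v=1: → [33,44); WM=41; [22,33) fires=2
i=12 t=22 v=7: DROP (t<41-0); WM=41
i=13 t=37 v=2: DROP (t<41-0); WM=41

7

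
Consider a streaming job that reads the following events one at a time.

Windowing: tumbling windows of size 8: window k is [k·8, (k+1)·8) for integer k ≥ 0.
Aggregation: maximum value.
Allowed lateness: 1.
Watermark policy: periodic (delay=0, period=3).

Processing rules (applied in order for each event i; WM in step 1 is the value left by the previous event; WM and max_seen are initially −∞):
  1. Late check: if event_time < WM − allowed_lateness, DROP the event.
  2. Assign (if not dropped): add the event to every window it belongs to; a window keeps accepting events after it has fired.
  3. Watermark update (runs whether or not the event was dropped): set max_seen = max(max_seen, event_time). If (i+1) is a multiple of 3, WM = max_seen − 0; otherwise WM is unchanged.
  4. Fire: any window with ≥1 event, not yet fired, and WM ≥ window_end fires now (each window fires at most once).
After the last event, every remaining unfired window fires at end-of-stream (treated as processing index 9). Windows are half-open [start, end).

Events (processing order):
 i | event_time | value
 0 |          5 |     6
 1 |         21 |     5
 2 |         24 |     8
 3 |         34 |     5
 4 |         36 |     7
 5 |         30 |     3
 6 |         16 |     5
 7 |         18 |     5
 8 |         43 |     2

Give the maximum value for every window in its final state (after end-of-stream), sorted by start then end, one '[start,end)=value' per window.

i=0 t=5 v=6: → [0,8); WM=−∞
i=1 t=21 v=5: → [16,24); WM=−∞
i=2 t=24 v=8: → [24,32); WM=24; [0,8) fires=6 [16,24) fires=5
i=3 t=34 v=5: → [32,40); WM=24
i=4 t=36 v=7: → [32,40); WM=24
i=5 t=30 v=3: → [24,32); WM=36; [24,32) fires=8
i=6 t=16 v=5: DROP (t<36-1); WM=36
i=7 t=18 v=5: DROP (t<36-1); WM=36
i=8 t=43 v=2: → [40,48); WM=43; [32,40) fires=7

[0,8)=6 [16,24)=5 [24,32)=8 [32,40)=7 [40,48)=2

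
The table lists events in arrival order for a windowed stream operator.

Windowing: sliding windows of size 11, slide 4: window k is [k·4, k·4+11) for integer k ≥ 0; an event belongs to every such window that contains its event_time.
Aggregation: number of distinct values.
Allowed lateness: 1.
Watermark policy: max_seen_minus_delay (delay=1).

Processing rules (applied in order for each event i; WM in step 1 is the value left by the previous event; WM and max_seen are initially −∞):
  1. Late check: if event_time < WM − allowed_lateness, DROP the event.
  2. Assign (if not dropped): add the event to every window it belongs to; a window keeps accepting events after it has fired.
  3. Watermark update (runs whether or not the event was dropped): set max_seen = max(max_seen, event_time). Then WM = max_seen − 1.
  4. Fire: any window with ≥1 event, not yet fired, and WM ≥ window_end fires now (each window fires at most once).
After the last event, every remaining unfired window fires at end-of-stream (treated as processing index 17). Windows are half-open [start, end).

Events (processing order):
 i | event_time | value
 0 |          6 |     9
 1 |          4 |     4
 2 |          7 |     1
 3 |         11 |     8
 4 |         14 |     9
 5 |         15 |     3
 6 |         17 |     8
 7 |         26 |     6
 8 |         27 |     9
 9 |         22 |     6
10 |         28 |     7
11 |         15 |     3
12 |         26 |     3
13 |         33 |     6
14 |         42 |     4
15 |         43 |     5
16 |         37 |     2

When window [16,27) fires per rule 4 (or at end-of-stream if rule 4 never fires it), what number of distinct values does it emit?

i=0 t=6 v=9: → [4,15),[0,11); WM=5
i=1 t=4 v=4: → [4,15),[0,11); WM=5
i=2 t=7 v=1: → [4,15),[0,11); WM=6
i=3 t=11 v=8: → [8,19),[4,15); WM=10
i=4 t=14 v=9: → [12,23),[8,19),[4,15); WM=13; [0,11) fires=3
i=5 t=15 v=3: → [12,23),[8,19); WM=14
i=6 t=17 v=8: → [16,27),[12,23),[8,19); WM=16; [4,15) fires=4
i=7 t=26 v=6: → [24,35),[20,31),[16,27); WM=25; [8,19) fires=3 [12,23) fires=3
i=8 t=27 v=9: → [24,35),[20,31); WM=26
i=9 t=22 v=6: DROP (t<26-1); WM=26
i=10 t=28 v=7: → [28,39),[24,35),[20,31); WM=27; [16,27) fires=2
i=11 t=15 v=3: DROP (t<27-1); WM=27
i=12 t=26 v=3: → [24,35),[20,31),[16,27); WM=27
i=13 t=33 v=6: → [32,43),[28,39),[24,35); WM=32; [20,31) fires=4
i=14 t=42 v=4: → [40,51),[36,47),[32,43); WM=41; [24,35) fires=4 [28,39) fires=2
i=15 t=43 v=5: → [40,51),[36,47); WM=42
i=16 t=37 v=2: DROP (t<42-1); WM=42

2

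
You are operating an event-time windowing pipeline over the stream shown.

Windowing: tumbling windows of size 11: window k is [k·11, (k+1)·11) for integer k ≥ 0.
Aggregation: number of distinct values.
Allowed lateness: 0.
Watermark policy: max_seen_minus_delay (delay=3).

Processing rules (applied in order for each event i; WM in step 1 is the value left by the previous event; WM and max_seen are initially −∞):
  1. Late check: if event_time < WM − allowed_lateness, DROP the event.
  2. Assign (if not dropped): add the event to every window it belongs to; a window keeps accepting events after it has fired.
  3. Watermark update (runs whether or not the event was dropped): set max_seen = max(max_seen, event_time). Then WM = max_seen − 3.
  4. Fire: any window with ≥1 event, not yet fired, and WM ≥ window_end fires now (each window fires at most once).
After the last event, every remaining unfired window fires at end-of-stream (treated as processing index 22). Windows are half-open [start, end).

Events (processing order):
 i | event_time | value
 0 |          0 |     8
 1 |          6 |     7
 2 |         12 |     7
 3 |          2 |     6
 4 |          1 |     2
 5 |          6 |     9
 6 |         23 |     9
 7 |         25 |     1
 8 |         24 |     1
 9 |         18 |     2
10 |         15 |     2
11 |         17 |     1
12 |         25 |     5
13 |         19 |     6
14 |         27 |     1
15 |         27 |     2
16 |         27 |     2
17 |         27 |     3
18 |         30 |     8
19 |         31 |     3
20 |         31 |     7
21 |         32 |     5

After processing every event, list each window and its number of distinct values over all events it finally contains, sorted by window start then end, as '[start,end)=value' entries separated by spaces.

i=0 t=0 v=8: → [0,11); WM=-3
i=1 t=6 v=7: → [0,11); WM=3
i=2 t=12 v=7: → [11,22); WM=9
i=3 t=2 v=6: DROP (t<9-0); WM=9
i=4 t=1 v=2: DROP (t<9-0); WM=9
i=5 t=6 v=9: DROP (t<9-0); WM=9
i=6 t=23 v=9: → [22,33); WM=20; [0,11) fires=2
i=7 t=25 v=1: → [22,33); WM=22; [11,22) fires=1
i=8 t=24 v=1: → [22,33); WM=22
i=9 t=18 v=2: DROP (t<22-0); WM=22
i=10 t=15 v=2: DROP (t<22-0); WM=22
i=11 t=17 v=1: DROP (t<22-0); WM=22
i=12 t=25 v=5: → [22,33); WM=22
i=13 t=19 v=6: DROP (t<22-0); WM=22
i=14 t=27 v=1: → [22,33); WM=24
i=15 t=27 v=2: → [22,33); WM=24
i=16 t=27 v=2: → [22,33); WM=24
i=17 t=27 v=3: → [22,33); WM=24
i=18 t=30 v=8: → [22,33); WM=27
i=19 t=31 v=3: → [22,33); WM=28
i=20 t=31 v=7: → [22,33); WM=28
i=21 t=32 v=5: → [22,33); WM=29

[0,11)=2 [11,22)=1 [22,33)=7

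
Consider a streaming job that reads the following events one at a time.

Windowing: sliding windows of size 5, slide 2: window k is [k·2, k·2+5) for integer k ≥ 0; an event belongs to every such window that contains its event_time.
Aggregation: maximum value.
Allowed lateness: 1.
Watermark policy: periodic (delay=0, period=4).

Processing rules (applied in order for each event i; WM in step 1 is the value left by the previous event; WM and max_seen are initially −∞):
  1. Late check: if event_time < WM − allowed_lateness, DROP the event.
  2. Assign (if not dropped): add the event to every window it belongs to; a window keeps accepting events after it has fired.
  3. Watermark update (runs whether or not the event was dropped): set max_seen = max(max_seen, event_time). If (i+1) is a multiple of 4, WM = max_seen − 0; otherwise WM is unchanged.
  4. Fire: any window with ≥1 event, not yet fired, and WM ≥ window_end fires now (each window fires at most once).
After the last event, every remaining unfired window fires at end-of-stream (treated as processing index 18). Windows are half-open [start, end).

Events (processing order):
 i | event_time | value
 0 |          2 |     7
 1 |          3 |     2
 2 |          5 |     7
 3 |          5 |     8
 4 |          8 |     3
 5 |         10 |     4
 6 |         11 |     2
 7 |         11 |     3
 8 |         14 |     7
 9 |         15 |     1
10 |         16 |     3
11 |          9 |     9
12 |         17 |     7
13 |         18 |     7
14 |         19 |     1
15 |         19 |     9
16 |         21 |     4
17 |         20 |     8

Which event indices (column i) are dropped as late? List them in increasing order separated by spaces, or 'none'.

i=0 t=2 v=7: → [2,7),[0,5); WM=−∞
i=1 t=3 v=2: → [2,7),[0,5); WM=−∞
i=2 t=5 v=7: → [4,9),[2,7); WM=−∞
i=3 t=5 v=8: → [4,9),[2,7); WM=5; [0,5) fires=7
i=4 t=8 v=3: → [8,13),[6,11),[4,9); WM=5
i=5 t=10 v=4: → [10,15),[8,13),[6,11); WM=5
i=6 t=11 v=2: → [10,15),[8,13); WM=5
i=7 t=11 v=3: → [10,15),[8,13); WM=11; [2,7) fires=8 [4,9) fires=8 [6,11) fires=4
i=8 t=14 v=7: → [14,19),[12,17),[10,15); WM=11
i=9 t=15 v=1: → [14,19),[12,17); WM=11
i=10 t=16 v=3: → [16,21),[14,19),[12,17); WM=11
i=11 t=9 v=9: DROP (t<11-1); WM=16; [8,13) fires=4 [10,15) fires=7
i=12 t=17 v=7: → [16,21),[14,19); WM=16
i=13 t=18 v=7: → [18,23),[16,21),[14,19); WM=16
i=14 t=19 v=1: → [18,23),[16,21); WM=16
i=15 t=19 v=9: → [18,23),[16,21); WM=19; [12,17) fires=7 [14,19) fires=7
i=16 t=21 v=4: → [20,25),[18,23); WM=19
i=17 t=20 v=8: → [20,25),[18,23),[16,21); WM=19

11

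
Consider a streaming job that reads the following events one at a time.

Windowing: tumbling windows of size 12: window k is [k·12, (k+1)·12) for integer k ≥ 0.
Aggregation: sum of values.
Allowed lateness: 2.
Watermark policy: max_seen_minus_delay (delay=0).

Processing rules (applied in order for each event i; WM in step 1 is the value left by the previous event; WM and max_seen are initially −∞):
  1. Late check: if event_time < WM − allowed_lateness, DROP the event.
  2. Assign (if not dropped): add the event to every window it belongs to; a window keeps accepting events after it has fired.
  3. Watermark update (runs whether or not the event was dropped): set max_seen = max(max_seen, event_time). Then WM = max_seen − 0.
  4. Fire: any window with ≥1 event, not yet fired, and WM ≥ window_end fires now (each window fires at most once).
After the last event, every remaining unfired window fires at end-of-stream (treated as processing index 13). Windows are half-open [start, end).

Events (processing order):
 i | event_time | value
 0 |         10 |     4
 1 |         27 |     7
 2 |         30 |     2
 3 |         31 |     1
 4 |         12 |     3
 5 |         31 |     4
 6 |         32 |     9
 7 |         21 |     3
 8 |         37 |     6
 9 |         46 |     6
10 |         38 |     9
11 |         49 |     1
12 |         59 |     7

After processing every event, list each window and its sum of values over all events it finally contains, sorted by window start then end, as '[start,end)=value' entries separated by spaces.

[0,12)=4 [24,36)=23 [36,48)=12 [48,60)=8

i=0 t=10 v=4: → [0,12); WM=10
i=1 t=27 v=7: → [24,36); WM=27; [0,12) fires=4
i=2 t=30 v=2: → [24,36); WM=30
i=3 t=31 v=1: → [24,36); WM=31
i=4 t=12 v=3: DROP (t<31-2); WM=31
i=5 t=31 v=4: → [24,36); WM=31
i=6 t=32 v=9: → [24,36); WM=32
i=7 t=21 v=3: DROP (t<32-2); WM=32
i=8 t=37 v=6: → [36,48); WM=37; [24,36) fires=23
i=9 t=46 v=6: → [36,48); WM=46
i=10 t=38 v=9: DROP (t<46-2); WM=46
i=11 t=49 v=1: → [48,60); WM=49; [36,48) fires=12
i=12 t=59 v=7: → [48,60); WM=59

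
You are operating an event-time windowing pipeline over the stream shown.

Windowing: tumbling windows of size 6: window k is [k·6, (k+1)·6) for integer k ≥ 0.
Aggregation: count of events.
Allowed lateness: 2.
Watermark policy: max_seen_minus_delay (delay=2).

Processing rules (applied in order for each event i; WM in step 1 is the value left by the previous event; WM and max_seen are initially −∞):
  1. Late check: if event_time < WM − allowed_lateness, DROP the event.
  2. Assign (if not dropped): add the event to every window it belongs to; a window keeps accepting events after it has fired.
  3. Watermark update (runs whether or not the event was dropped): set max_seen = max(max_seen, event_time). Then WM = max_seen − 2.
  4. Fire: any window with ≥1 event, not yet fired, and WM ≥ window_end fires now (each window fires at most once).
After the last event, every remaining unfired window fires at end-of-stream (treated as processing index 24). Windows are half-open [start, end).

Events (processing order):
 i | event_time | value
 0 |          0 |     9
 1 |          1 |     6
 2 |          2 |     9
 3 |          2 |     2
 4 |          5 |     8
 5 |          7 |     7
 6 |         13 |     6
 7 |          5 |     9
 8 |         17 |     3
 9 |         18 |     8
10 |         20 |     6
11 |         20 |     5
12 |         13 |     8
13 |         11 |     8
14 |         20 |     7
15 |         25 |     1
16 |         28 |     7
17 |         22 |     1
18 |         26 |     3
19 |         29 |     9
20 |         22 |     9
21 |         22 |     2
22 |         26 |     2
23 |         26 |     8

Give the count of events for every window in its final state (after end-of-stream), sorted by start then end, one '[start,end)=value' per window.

i=0 t=0 v=9: → [0,6); WM=-2
i=1 t=1 v=6: → [0,6); WM=-1
i=2 t=2 v=9: → [0,6); WM=0
i=3 t=2 v=2: → [0,6); WM=0
i=4 t=5 v=8: → [0,6); WM=3
i=5 t=7 v=7: → [6,12); WM=5
i=6 t=13 v=6: → [12,18); WM=11; [0,6) fires=5
i=7 t=5 v=9: DROP (t<11-2); WM=11
i=8 t=17 v=3: → [12,18); WM=15; [6,12) fires=1
i=9 t=18 v=8: → [18,24); WM=16
i=10 t=20 v=6: → [18,24); WM=18; [12,18) fires=2
i=11 t=20 v=5: → [18,24); WM=18
i=12 t=13 v=8: DROP (t<18-2); WM=18
i=13 t=11 v=8: DROP (t<18-2); WM=18
i=14 t=20 v=7: → [18,24); WM=18
i=15 t=25 v=1: → [24,30); WM=23
i=16 t=28 v=7: → [24,30); WM=26; [18,24) fires=4
i=17 t=22 v=1: DROP (t<26-2); WM=26
i=18 t=26 v=3: → [24,30); WM=26
i=19 t=29 v=9: → [24,30); WM=27
i=20 t=22 v=9: DROP (t<27-2); WM=27
i=21 t=22 v=2: DROP (t<27-2); WM=27
i=22 t=26 v=2: → [24,30); WM=27
i=23 t=26 v=8: → [24,30); WM=27

[0,6)=5 [6,12)=1 [12,18)=2 [18,24)=4 [24,30)=6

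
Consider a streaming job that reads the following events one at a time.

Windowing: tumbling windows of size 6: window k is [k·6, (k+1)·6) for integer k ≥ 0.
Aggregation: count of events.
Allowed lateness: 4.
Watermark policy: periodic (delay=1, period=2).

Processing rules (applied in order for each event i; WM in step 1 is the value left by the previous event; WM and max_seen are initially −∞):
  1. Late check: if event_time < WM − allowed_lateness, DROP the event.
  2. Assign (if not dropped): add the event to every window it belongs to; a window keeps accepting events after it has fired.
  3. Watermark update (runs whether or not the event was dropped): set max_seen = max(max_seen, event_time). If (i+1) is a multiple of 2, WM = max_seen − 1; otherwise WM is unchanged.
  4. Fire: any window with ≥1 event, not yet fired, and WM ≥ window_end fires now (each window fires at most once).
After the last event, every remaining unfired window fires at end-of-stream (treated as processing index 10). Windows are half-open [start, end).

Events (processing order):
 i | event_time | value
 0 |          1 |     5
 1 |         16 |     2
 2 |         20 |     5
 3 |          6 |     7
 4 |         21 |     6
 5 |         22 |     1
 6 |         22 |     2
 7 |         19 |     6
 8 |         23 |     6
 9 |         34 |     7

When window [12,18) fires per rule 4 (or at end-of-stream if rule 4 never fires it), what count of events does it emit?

1

i=0 t=1 v=5: → [0,6); WM=−∞
i=1 t=16 v=2: → [12,18); WM=15; [0,6) fires=1
i=2 t=20 v=5: → [18,24); WM=15
i=3 t=6 v=7: DROP (t<15-4); WM=19; [12,18) fires=1
i=4 t=21 v=6: → [18,24); WM=19
i=5 t=22 v=1: → [18,24); WM=21
i=6 t=22 v=2: → [18,24); WM=21
i=7 t=19 v=6: → [18,24); WM=21
i=8 t=23 v=6: → [18,24); WM=21
i=9 t=34 v=7: → [30,36); WM=33; [18,24) fires=6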